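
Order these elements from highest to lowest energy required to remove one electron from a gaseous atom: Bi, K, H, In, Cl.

H is in period 1, group 1; Cl is in period 3, group 17; K is in period 4, group 1; In is in period 5, group 13; Bi is in period 6, group 15.
Removing the outermost electron gets harder across a period and easier down a group.
Neither a single period nor a single group — weigh both effects.
In > K: period and group pull opposite ways; the across-period shift dominates (558 vs 419 kJ/mol).
Bi > In: the two effects oppose for this pair; the across-period effect wins (703 vs 558 kJ/mol).
Cl > Bi: both effects reinforce here, so Cl is clearly the higher of the two.
H > Cl: the two effects oppose for this pair; the down-group effect wins (1312 vs 1251 kJ/mol).
Tabulated first ionization energy (kJ/mol): H 1312, Cl 1251, K 419, In 558, Bi 703.
So from highest to lowest: H > Cl > Bi > In > K.

H > Cl > Bi > In > K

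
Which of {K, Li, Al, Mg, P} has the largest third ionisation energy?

Consider each +2 ion: K²⁺ is already 1 electron into the core; Li²⁺ is already 1 electron into the core; Al²⁺ still has 1 valence electron; Mg²⁺ is the bare [Ne] core; P²⁺ still has 3 valence electrons.
Pulling an electron out of a noble-gas core costs far more than removing a remaining valence electron, so K, Mg and Li sit at the high end of IE_3.
Valence configurations: Al²⁺ [Ne]3s¹, P²⁺ [Ne]3s²3p¹.
Tabulated IE_3 (kJ/mol): K 4420, Li 11815, Al 2745, Mg 7733, P 2914.
Overall IE_3 order: Al < P < K < Mg < Li.

Li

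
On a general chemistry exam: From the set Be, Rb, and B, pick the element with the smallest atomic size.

Be is in period 2, group 2; B is in period 2, group 13; Rb is in period 5, group 1.
Radius decreases left→right (rising Z_eff, same n) and increases top→bottom (higher n).
Here both period and group differ, so the two effects have to be weighed against each other.
Be > B: both are in period 2; the period trend gives Be the larger value.
Rb > Be: relative to Be, both the across-period and down-group shifts push Rb's atomic radius up.
For reference (pm): Be 102, B 85, Rb 210.
The smallest atomic size among these belongs to B.

B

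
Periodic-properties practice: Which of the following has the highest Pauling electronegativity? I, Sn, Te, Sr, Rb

I

Rb is in period 5, group 1; Sr is in period 5, group 2; Sn is in period 5, group 14; Te is in period 5, group 16; I is in period 5, group 17.
EN rises left→right (higher Z_eff, smaller atoms) and falls top→bottom (larger, more shielded atoms).
All lie in period 5, so electronegativity increases left to right.
The highest Pauling electronegativity among these belongs to I.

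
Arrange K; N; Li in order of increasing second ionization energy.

N < K < Li

Consider each +1 ion: K⁺ is the bare [Ar] core; N⁺ still has 4 valence electrons; Li⁺ is the bare [He] core.
Core electrons are held far more tightly than valence electrons, so K and Li top the IE_2 order.
Approximate IE_2 values (kJ/mol): K 3052, N 2856, Li 7298.
So the second ionization energies run N < K < Li.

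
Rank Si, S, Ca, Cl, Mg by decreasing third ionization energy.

Mg, Ca, Cl, S, Si

Consider each +2 ion: Si²⁺ still has 2 valence electrons; S²⁺ still has 4 valence electrons; Ca²⁺ is the bare [Ar] core; Cl²⁺ still has 5 valence electrons; Mg²⁺ is the bare [Ne] core.
Core electrons are held far more tightly than valence electrons, so Ca and Mg top the IE_3 order.
Valence configurations: Si²⁺ [Ne]3s², S²⁺ [Ne]3s²3p², Cl²⁺ [Ne]3s²3p³.
Tabulated IE_3 (kJ/mol): Si 3232, S 3357, Ca 4912, Cl 3822, Mg 7733.
Hence IE_3: Si < S < Cl < Ca < Mg.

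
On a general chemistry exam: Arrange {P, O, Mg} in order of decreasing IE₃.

Mg, O, P

IE_3 is the cost of taking one more electron from the +2 cation: P²⁺ still has 3 valence electrons; O²⁺ still has 4 valence electrons; Mg²⁺ is the bare [Ne] core.
Pulling an electron out of a noble-gas core costs far more than removing a remaining valence electron, so Mg sits at the high end of IE_3.
Valence configurations: P²⁺ [Ne]3s²3p¹, O²⁺ [He]2s²2p².
Approximate IE_3 values (kJ/mol): P 2914, O 5300, Mg 7733.
Overall IE_3 order: P < O < Mg.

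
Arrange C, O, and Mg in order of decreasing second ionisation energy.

O > C > Mg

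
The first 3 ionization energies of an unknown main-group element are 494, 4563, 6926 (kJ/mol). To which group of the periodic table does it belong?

Group 1

Look for the largest jump between consecutive ionization energies: IE2/IE1 ≈ 9.2, far larger than any earlier ratio.
That jump marks the point where a core electron is being removed. So the atom has 1 valence electron.
A main-group element with 1 valence electron is in group 1.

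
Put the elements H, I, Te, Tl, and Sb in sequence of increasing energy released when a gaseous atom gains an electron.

Tl < H < Sb < Te < I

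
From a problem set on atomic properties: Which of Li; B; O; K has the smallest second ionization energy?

IE_2 is the cost of taking one more electron from the +1 cation: Li⁺ is the bare [He] core; B⁺ still has 2 valence electrons; O⁺ still has 5 valence electrons; K⁺ is the bare [Ar] core.
Usually core removal costs more than valence removal, but here the competition is close: a tightly held n=2 valence electron can cost more to remove than an n=3 core electron, so the actual values have to decide it.
Valence configurations: B⁺ [He]2s², O⁺ [He]2s²2p³.
The numbers (kJ/mol): Li 7298, B 2427, O 3388, K 3052.
Putting it together, IE_2: B < K < O < Li.

B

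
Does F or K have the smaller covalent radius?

F is in period 2, group 17; K is in period 4, group 1.
Across a period the added protons contract the valence shell; down a group each new principal shell makes the atom larger.
Here both period and group differ, so the two effects have to be weighed against each other.
K > F: relative to F, both the across-period and down-group shifts push K's atomic radius up.
For reference (pm): F 64, K 196.
So F has the smaller covalent radius (F < K).

F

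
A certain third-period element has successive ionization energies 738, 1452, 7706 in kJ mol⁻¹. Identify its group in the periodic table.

Group 2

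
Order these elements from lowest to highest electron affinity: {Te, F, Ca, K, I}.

Ca, K, Te, I, F

F is in period 2, group 17; K is in period 4, group 1; Ca is in period 4, group 2; Te is in period 5, group 16; I is in period 5, group 17.
Electron affinity generally becomes more exothermic across a period toward the halogens and less exothermic down a group.
Neither a single period nor a single group — weigh both effects.
K > Ca: this pair runs against the simple trend — see the exception note.
Te > K: the two effects oppose for this pair; the across-period effect wins (190 vs 48 kJ/mol).
I > Te: I lies to the right of Te in period 5, so the across-period effect alone puts I higher.
F > I: F sits above I in group 17, so the down-group effect alone puts F higher.
Note the exception: K has a higher electron affinity than Ca, contrary to the simple trend — adding an electron to Ca (ns²) has to open a new, higher-energy np subshell, which is unfavourable.
Approximate values (kJ/mol): F 328, K 48, Ca 2, Te 190, I 295.
So from lowest to highest: Ca < K < Te < I < F.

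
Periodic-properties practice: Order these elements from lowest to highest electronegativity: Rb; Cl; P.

Rb < P < Cl

P is in period 3, group 15; Cl is in period 3, group 17; Rb is in period 5, group 1.
Smaller atoms with higher effective nuclear charge are more electronegative.
These span different periods and groups, so the two trends combine.
P > Rb: relative to Rb, both the across-period and down-group shifts push P's electronegativity up.
Cl > P: Cl lies to the right of P in period 3, so the across-period effect alone puts Cl higher.
Approximate values (Pauling): P 2.19, Cl 3.16, Rb 0.82.
So from lowest to highest: Rb < P < Cl.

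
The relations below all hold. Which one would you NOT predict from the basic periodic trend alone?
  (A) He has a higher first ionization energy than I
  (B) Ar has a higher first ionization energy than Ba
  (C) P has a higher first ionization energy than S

The general trend: first ionization energy increases across a period and decreases down a group.
(A) He (period 1, group 18) vs I (period 5, group 17): the stated order agrees with the simple trend.
(B) Ar (period 3, group 18) vs Ba (period 6, group 2): the stated order agrees with the simple trend.
(C) P (period 3, group 15) vs S (period 3, group 16): the stated order contradicts the simple trend.
The exception is (C): S (3p⁴) ionizes more easily than half-filled P (3p³) because the paired 3p electron in S is pushed out by e⁻–e⁻ repulsion.

(C)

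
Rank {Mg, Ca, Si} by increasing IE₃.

Si, Ca, Mg

The third ionization energy removes an electron from the +2 ion. For each element: Mg²⁺ is the bare [Ne] core; Ca²⁺ is the bare [Ar] core; Si²⁺ still has 2 valence electrons.
Breaking into a closed-shell core is much more expensive than removing a leftover valence electron — Ca and Mg have the largest IE_3 here.
The numbers (kJ/mol): Mg 7733, Ca 4912, Si 3232.
Hence IE_3: Si < Ca < Mg.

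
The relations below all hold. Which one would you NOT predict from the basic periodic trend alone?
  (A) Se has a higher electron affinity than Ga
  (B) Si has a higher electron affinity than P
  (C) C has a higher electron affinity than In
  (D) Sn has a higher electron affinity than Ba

The general trend: electron affinity increases across a period and decreases down a group.
(A) Se (period 4, group 16) vs Ga (period 4, group 13): the stated order agrees with the simple trend.
(B) Si (period 3, group 14) vs P (period 3, group 15): the stated order contradicts the simple trend.
(C) C (period 2, group 14) vs In (period 5, group 13): the stated order agrees with the simple trend.
(D) Sn (period 5, group 14) vs Ba (period 6, group 2): the stated order agrees with the simple trend.
The exception is (B): adding an electron to P's half-filled 3p³ is unfavourable, so Si (3p²) has the more exothermic EA.

(B)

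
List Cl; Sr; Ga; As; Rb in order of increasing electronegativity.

Cl is in period 3, group 17; Ga is in period 4, group 13; As is in period 4, group 15; Rb is in period 5, group 1; Sr is in period 5, group 2.
Atoms toward the upper right of the periodic table pull bonding electrons most strongly.
Here both period and group differ, so the two effects have to be weighed against each other.
Sr > Rb: Sr lies to the right of Rb in period 5, so the across-period effect alone puts Sr higher.
Ga > Sr: both effects reinforce here, so Ga is clearly the higher of the two.
As > Ga: As lies to the right of Ga in period 4, so the across-period effect alone puts As higher.
Cl > As: relative to As, both the across-period and down-group shifts push Cl's electronegativity up.
Tabulated electronegativity (Pauling): Cl 3.16, Ga 1.81, As 2.18, Rb 0.82, Sr 0.95.
So from lowest to highest: Rb < Sr < Ga < As < Cl.

Rb, Sr, Ga, As, Cl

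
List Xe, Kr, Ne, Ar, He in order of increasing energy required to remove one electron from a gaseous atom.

Xe < Kr < Ar < Ne < He

IE₁ increases left→right with effective nuclear charge and decreases top→bottom as the valence shell moves farther out.
All are in group 18, so first ionization energy increases up the group.
So from lowest to highest: Xe < Kr < Ar < Ne < He.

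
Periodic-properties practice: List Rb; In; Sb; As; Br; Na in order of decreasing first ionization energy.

Br > As > Sb > In > Na > Rb

Na is in period 3, group 1; As is in period 4, group 15; Br is in period 4, group 17; Rb is in period 5, group 1; In is in period 5, group 13; Sb is in period 5, group 15.
First ionization energy rises across a period (greater Z_eff holds electrons more tightly) and falls down a group (valence electrons are farther from the nucleus).
Neither a single period nor a single group — weigh both effects.
Na > Rb: Na sits above Rb in group 1, so the down-group effect alone puts Na higher.
In > Na: the two effects oppose for this pair; the across-period effect wins (558 vs 496 kJ/mol).
Sb > In: both are in period 5; the period trend gives Sb the larger value.
As > Sb: they share group 15; the group trend gives As the larger value.
Br > As: Br lies to the right of As in period 4, so the across-period effect alone puts Br higher.
Approximate values (kJ/mol): Na 496, As 947, Br 1140, Rb 403, In 558, Sb 831.
So from highest to lowest: Br > As > Sb > In > Na > Rb.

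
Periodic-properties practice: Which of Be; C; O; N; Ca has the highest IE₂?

O

IE_2 is the cost of taking one more electron from the +1 cation: Be⁺ still has 1 valence electron; C⁺ still has 3 valence electrons; O⁺ still has 5 valence electrons; N⁺ still has 4 valence electrons; Ca⁺ still has 1 valence electron.
All are still removing valence electrons, so compare the +1 ions as you would atoms: IE_2 generally rises across a period (higher Z_eff) and falls down a group (larger shell), subject to the usual subshell exceptions.
Valence configurations: Be⁺ [He]2s¹, C⁺ [He]2s²2p¹, O⁺ [He]2s²2p³, N⁺ [He]2s²2p², Ca⁺ [Ar]4s¹.
Approximate IE_2 values (kJ/mol): Be 1757, C 2353, O 3388, N 2856, Ca 1145.
Hence IE_2: Ca < Be < C < N < O.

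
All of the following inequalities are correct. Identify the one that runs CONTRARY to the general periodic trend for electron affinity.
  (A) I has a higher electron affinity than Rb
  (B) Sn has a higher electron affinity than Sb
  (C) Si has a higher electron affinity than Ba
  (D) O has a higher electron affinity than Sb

(B)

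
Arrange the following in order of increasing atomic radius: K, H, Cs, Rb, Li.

H < Li < K < Rb < Cs

H is in period 1, group 1; Li is in period 2, group 1; K is in period 4, group 1; Rb is in period 5, group 1; Cs is in period 6, group 1.
Across a period the added protons contract the valence shell; down a group each new principal shell makes the atom larger.
All are in group 1, so atomic radius increases down the group.
So from smallest to largest: H < Li < K < Rb < Cs.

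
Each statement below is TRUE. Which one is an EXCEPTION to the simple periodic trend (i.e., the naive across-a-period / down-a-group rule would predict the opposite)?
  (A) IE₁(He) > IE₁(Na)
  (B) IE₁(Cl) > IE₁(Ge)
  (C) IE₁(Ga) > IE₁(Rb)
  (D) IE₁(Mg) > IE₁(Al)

The general trend: first ionisation energy increases across a period and decreases down a group.
(A) He (period 1, group 18) vs Na (period 3, group 1): the stated order agrees with the simple trend.
(B) Cl (period 3, group 17) vs Ge (period 4, group 14): the stated order agrees with the simple trend.
(C) Ga (period 4, group 13) vs Rb (period 5, group 1): the stated order agrees with the simple trend.
(D) Mg (period 3, group 2) vs Al (period 3, group 13): the stated order contradicts the simple trend.
The exception is (D): Al's single 3p electron is easier to remove than one from Mg's filled 3s².

(D)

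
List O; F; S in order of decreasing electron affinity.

F, S, O

Adding an electron releases more energy for atoms nearer the top right (short of the noble gases).
Here both period and group differ, so the two effects have to be weighed against each other.
S > O: this pair runs against the simple trend — see the exception note.
F > S: both effects reinforce here, so F is clearly the higher of the two.
Note the exception: S has a higher electron affinity than O, contrary to the simple trend — the compact 2p subshell of O repels the added electron more than S's larger 3p does.
Tabulated electron affinity (kJ/mol): O 141, F 328, S 200.
So from highest to lowest: F > S > O.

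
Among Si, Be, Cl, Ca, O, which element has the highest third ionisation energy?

Be

After 2 electrons have been removed, what remains? Si²⁺ still has 2 valence electrons; Be²⁺ is the bare [He] core; Cl²⁺ still has 5 valence electrons; Ca²⁺ is the bare [Ar] core; O²⁺ still has 4 valence electrons.
Usually core removal costs more than valence removal, but here the competition is close: a tightly held n=2 valence electron can cost more to remove than an n=3 core electron, so the actual values have to decide it.
Valence configurations: Si²⁺ [Ne]3s², Cl²⁺ [Ne]3s²3p³, O²⁺ [He]2s²2p².
Approximate IE_3 values (kJ/mol): Si 3232, Be 14849, Cl 3822, Ca 4912, O 5300.
So the third ionization energies run Si < Cl < Ca < O < Be.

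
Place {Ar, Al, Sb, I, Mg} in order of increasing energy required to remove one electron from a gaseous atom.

Mg is in period 3, group 2; Al is in period 3, group 13; Ar is in period 3, group 18; Sb is in period 5, group 15; I is in period 5, group 17.
Removing the outermost electron gets harder across a period and easier down a group.
Here both period and group differ, so the two effects have to be weighed against each other.
Mg > Al: this pair runs against the simple trend — see the exception note.
Sb > Mg: period and group pull opposite ways; the across-period shift dominates (831 vs 738 kJ/mol).
I > Sb: I lies to the right of Sb in period 5, so the across-period effect alone puts I higher.
Ar > I: both effects reinforce here, so Ar is clearly the higher of the two.
Note the exception: Mg has a higher first ionization energy than Al, contrary to the simple trend — Al's single 3p electron is easier to remove than one from Mg's filled 3s².
Approximate values (kJ/mol): Mg 738, Al 578, Ar 1521, Sb 831, I 1008.
So from lowest to highest: Al < Mg < Sb < I < Ar.

Al < Mg < Sb < I < Ar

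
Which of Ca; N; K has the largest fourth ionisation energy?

IE_4 is the cost of taking one more electron from the +3 cation: Ca³⁺ is already 1 electron into the core; N³⁺ still has 2 valence electrons; K³⁺ is already 2 electrons into the core.
Usually core removal costs more than valence removal, but here the competition is close: a tightly held n=2 valence electron can cost more to remove than an n=3 core electron, so the actual values have to decide it.
Tabulated IE_4 (kJ/mol): Ca 6491, N 7475, K 5877.
Hence IE_4: K < Ca < N.

N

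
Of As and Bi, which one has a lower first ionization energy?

First ionization energy rises across a period (greater Z_eff holds electrons more tightly) and falls down a group (valence electrons are farther from the nucleus).
All are in group 15, so first ionization energy increases up the group.
So Bi has the lower first ionization energy (Bi < As).

Bi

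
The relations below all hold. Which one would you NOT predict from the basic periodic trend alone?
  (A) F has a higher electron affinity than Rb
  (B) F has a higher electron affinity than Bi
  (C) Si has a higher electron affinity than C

(C)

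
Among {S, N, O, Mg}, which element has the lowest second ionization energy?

Mg

After 1 electron has been removed, what remains? S⁺ still has 5 valence electrons; N⁺ still has 4 valence electrons; O⁺ still has 5 valence electrons; Mg⁺ still has 1 valence electron.
All are still removing valence electrons, so compare the +1 ions as you would atoms: IE_2 generally rises across a period (higher Z_eff) and falls down a group (larger shell), subject to the usual subshell exceptions.
Valence configurations: S⁺ [Ne]3s²3p³, N⁺ [He]2s²2p², O⁺ [He]2s²2p³, Mg⁺ [Ne]3s¹.
Approximate IE_2 values (kJ/mol): S 2252, N 2856, O 3388, Mg 1451.
Putting it together, IE_2: Mg < S < N < O.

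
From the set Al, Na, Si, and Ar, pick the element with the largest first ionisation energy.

Ar

Na is in period 3, group 1; Al is in period 3, group 13; Si is in period 3, group 14; Ar is in period 3, group 18.
Removing the outermost electron gets harder across a period and easier down a group.
All lie in period 3, so first ionization energy increases left to right.
The largest first ionisation energy among these belongs to Ar.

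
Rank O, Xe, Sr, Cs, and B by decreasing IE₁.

First ionization energy rises across a period (greater Z_eff holds electrons more tightly) and falls down a group (valence electrons are farther from the nucleus).
Here both period and group differ, so the two effects have to be weighed against each other.
Sr > Cs: relative to Cs, both the across-period and down-group shifts push Sr's first ionization energy up.
B > Sr: relative to Sr, both the across-period and down-group shifts push B's first ionization energy up.
Xe > B: period and group pull opposite ways; the across-period shift dominates (1170 vs 801 kJ/mol).
O > Xe: period and group pull opposite ways; the down-group shift dominates (1314 vs 1170 kJ/mol).
For reference (kJ/mol): B 801, O 1314, Sr 550, Xe 1170, Cs 376.
So from highest to lowest: O > Xe > B > Sr > Cs.

O, Xe, B, Sr, Cs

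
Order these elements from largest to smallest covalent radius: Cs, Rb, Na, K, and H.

H is in period 1, group 1; Na is in period 3, group 1; K is in period 4, group 1; Rb is in period 5, group 1; Cs is in period 6, group 1.
Across a period the added protons contract the valence shell; down a group each new principal shell makes the atom larger.
All are in group 1, so atomic radius increases down the group.
So from largest to smallest: Cs > Rb > K > Na > H.

Cs, Rb, K, Na, H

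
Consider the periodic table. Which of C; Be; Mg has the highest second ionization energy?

IE_2 is the cost of taking one more electron from the +1 cation: C⁺ still has 3 valence electrons; Be⁺ still has 1 valence electron; Mg⁺ still has 1 valence electron.
All are still removing valence electrons, so compare the +1 ions as you would atoms: IE_2 generally rises across a period (higher Z_eff) and falls down a group (larger shell), subject to the usual subshell exceptions.
Valence configurations: C⁺ [He]2s²2p¹, Be⁺ [He]2s¹, Mg⁺ [Ne]3s¹.
The numbers (kJ/mol): C 2353, Be 1757, Mg 1451.
Hence IE_2: Mg < Be < C.

C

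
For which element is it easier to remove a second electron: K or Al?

Al

IE_2 is the cost of taking one more electron from the +1 cation: K⁺ is the bare [Ar] core; Al⁺ still has 2 valence electrons.
Pulling an electron out of a noble-gas core costs far more than removing a remaining valence electron, so K sits at the high end of IE_2.
Tabulated IE_2 (kJ/mol): K 3052, Al 1817.
So the second ionization energies run Al < K.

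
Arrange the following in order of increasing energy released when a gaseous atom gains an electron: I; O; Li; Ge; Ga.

Ga, Li, Ge, O, I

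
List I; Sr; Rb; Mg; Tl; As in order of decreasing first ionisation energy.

I, As, Mg, Tl, Sr, Rb

Across a period the outer electron is held more tightly (higher IE₁); down a group it sits in a higher shell, more shielded, and comes off more easily.
Neither a single period nor a single group — weigh both effects.
Sr > Rb: Sr lies to the right of Rb in period 5, so the across-period effect alone puts Sr higher.
Tl > Sr: the two effects oppose for this pair; the across-period effect wins (589 vs 550 kJ/mol).
Mg > Tl: period and group pull opposite ways; the down-group shift dominates (738 vs 589 kJ/mol).
As > Mg: the two effects oppose for this pair; the across-period effect wins (947 vs 738 kJ/mol).
I > As: period and group pull opposite ways; the across-period shift dominates (1008 vs 947 kJ/mol).
Tabulated first ionization energy (kJ/mol): Mg 738, As 947, Rb 403, Sr 550, I 1008, Tl 589.
So from highest to lowest: I > As > Mg > Tl > Sr > Rb.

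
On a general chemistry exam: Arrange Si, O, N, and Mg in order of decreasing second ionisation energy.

Consider each +1 ion: Si⁺ still has 3 valence electrons; O⁺ still has 5 valence electrons; N⁺ still has 4 valence electrons; Mg⁺ still has 1 valence electron.
All are still removing valence electrons, so compare the +1 ions as you would atoms: IE_2 generally rises across a period (higher Z_eff) and falls down a group (larger shell), subject to the usual subshell exceptions.
Valence configurations: Si⁺ [Ne]3s²3p¹, O⁺ [He]2s²2p³, N⁺ [He]2s²2p², Mg⁺ [Ne]3s¹.
Tabulated IE_2 (kJ/mol): Si 1577, O 3388, N 2856, Mg 1451.
Hence IE_2: Mg < Si < N < O.

O, N, Si, Mg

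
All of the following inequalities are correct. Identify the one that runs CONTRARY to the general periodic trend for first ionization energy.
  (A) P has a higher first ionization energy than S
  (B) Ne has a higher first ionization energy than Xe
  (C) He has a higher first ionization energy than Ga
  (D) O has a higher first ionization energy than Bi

(A)

The general trend: first ionization energy increases across a period and decreases down a group.
(A) P (period 3, group 15) vs S (period 3, group 16): the stated order contradicts the simple trend.
(B) Ne (period 2, group 18) vs Xe (period 5, group 18): the stated order agrees with the simple trend.
(C) He (period 1, group 18) vs Ga (period 4, group 13): the stated order agrees with the simple trend.
(D) O (period 2, group 16) vs Bi (period 6, group 15): the stated order agrees with the simple trend.
The exception is (A): S (3p⁴) ionizes more easily than half-filled P (3p³) because the paired 3p electron in S is pushed out by e⁻–e⁻ repulsion.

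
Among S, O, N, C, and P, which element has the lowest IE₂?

IE_2 is the cost of taking one more electron from the +1 cation: S⁺ still has 5 valence electrons; O⁺ still has 5 valence electrons; N⁺ still has 4 valence electrons; C⁺ still has 3 valence electrons; P⁺ still has 4 valence electrons.
All are still removing valence electrons, so compare the +1 ions as you would atoms: IE_2 generally rises across a period (higher Z_eff) and falls down a group (larger shell), subject to the usual subshell exceptions.
Valence configurations: S⁺ [Ne]3s²3p³, O⁺ [He]2s²2p³, N⁺ [He]2s²2p², C⁺ [He]2s²2p¹, P⁺ [Ne]3s²3p².
Approximate IE_2 values (kJ/mol): S 2252, O 3388, N 2856, C 2353, P 1907.
Overall IE_2 order: P < S < C < N < O.

P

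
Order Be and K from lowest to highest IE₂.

The second ionization energy removes an electron from the +1 ion. For each element: Be⁺ still has 1 valence electron; K⁺ is the bare [Ar] core.
Core electrons are held far more tightly than valence electrons, so K tops the IE_2 order.
Tabulated IE_2 (kJ/mol): Be 1757, K 3052.
Overall IE_2 order: Be < K.

Be < K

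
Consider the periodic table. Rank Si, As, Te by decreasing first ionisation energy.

Si is in period 3, group 14; As is in period 4, group 15; Te is in period 5, group 16.
Across a period the outer electron is held more tightly (higher IE₁); down a group it sits in a higher shell, more shielded, and comes off more easily.
These sit on a diagonal, where the across-period and down-group effects partly cancel.
Te > Si: period and group pull opposite ways; the across-period shift dominates (869 vs 786 kJ/mol).
As > Te: period and group pull opposite ways; the down-group shift dominates (947 vs 869 kJ/mol).
For reference (kJ/mol): Si 786, As 947, Te 869.
So from highest to lowest: As > Te > Si.

As > Te > Si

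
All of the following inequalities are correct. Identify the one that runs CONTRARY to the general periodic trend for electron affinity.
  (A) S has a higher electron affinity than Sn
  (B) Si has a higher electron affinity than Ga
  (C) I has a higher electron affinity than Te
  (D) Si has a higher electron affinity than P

(D)

The general trend: electron affinity increases across a period and decreases down a group.
(A) S (period 3, group 16) vs Sn (period 5, group 14): the stated order agrees with the simple trend.
(B) Si (period 3, group 14) vs Ga (period 4, group 13): the stated order agrees with the simple trend.
(C) I (period 5, group 17) vs Te (period 5, group 16): the stated order agrees with the simple trend.
(D) Si (period 3, group 14) vs P (period 3, group 15): the stated order contradicts the simple trend.
The exception is (D): adding an electron to P's half-filled 3p³ is unfavourable, so Si (3p²) has the more exothermic EA.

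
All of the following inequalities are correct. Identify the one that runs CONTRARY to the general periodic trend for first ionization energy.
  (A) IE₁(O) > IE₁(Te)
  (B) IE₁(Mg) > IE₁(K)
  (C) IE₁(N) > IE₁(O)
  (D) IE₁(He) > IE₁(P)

(C)

The general trend: first ionization energy increases across a period and decreases down a group.
(A) O (period 2, group 16) vs Te (period 5, group 16): the stated order agrees with the simple trend.
(B) Mg (period 3, group 2) vs K (period 4, group 1): the stated order agrees with the simple trend.
(C) N (period 2, group 15) vs O (period 2, group 16): the stated order contradicts the simple trend.
(D) He (period 1, group 18) vs P (period 3, group 15): the stated order agrees with the simple trend.
The exception is (C): pairing an electron in O's 2p⁴ costs repulsion energy, so O ionizes more easily than half-filled N (2p³).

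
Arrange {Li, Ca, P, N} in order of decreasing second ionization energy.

IE_2 is the cost of taking one more electron from the +1 cation: Li⁺ is the bare [He] core; Ca⁺ still has 1 valence electron; P⁺ still has 4 valence electrons; N⁺ still has 4 valence electrons.
Breaking into a closed-shell core is much more expensive than removing a leftover valence electron — Li has the largest IE_2 here.
Valence configurations: Ca⁺ [Ar]4s¹, P⁺ [Ne]3s²3p², N⁺ [He]2s²2p².
Tabulated IE_2 (kJ/mol): Li 7298, Ca 1145, P 1907, N 2856.
Overall IE_2 order: Ca < P < N < Li.

Li > N > P > Ca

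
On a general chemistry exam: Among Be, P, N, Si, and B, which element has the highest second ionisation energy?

N

IE_2 is the cost of taking one more electron from the +1 cation: Be⁺ still has 1 valence electron; P⁺ still has 4 valence electrons; N⁺ still has 4 valence electrons; Si⁺ still has 3 valence electrons; B⁺ still has 2 valence electrons.
All are still removing valence electrons, so compare the +1 ions as you would atoms: IE_2 generally rises across a period (higher Z_eff) and falls down a group (larger shell), subject to the usual subshell exceptions.
Valence configurations: Be⁺ [He]2s¹, P⁺ [Ne]3s²3p², N⁺ [He]2s²2p², Si⁺ [Ne]3s²3p¹, B⁺ [He]2s².
Approximate IE_2 values (kJ/mol): Be 1757, P 1907, N 2856, Si 1577, B 2427.
Putting it together, IE_2: Si < Be < P < B < N.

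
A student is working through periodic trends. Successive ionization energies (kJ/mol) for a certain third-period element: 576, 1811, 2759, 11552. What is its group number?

Group 13

Look for the largest jump between consecutive ionization energies: IE4/IE3 ≈ 4.2, far larger than any earlier ratio.
That jump marks the point where a core electron is being removed. So the atom has 3 valence electrons.
A main-group element with 3 valence electrons is in group 13.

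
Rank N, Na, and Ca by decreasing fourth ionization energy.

After 3 electrons have been removed, what remains? N³⁺ still has 2 valence electrons; Na³⁺ is already 2 electrons into the core; Ca³⁺ is already 1 electron into the core.
Usually core removal costs more than valence removal, but here the competition is close: a tightly held n=2 valence electron can cost more to remove than an n=3 core electron, so the actual values have to decide it.
Approximate IE_4 values (kJ/mol): N 7475, Na 9543, Ca 6491.
Hence IE_4: Ca < N < Na.

Na > N > Ca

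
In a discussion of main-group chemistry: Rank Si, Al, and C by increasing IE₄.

IE_4 is the cost of taking one more electron from the +3 cation: Si³⁺ still has 1 valence electron; Al³⁺ is the bare [Ne] core; C³⁺ still has 1 valence electron.
Breaking into a closed-shell core is much more expensive than removing a leftover valence electron — Al has the largest IE_4 here.
Valence configurations: Si³⁺ [Ne]3s¹, C³⁺ [He]2s¹.
Approximate IE_4 values (kJ/mol): Si 4356, Al 11577, C 6223.
Putting it together, IE_4: Si < C < Al.

Si < C < Al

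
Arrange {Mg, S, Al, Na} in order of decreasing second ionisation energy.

The second ionization energy removes an electron from the +1 ion. For each element: Mg⁺ still has 1 valence electron; S⁺ still has 5 valence electrons; Al⁺ still has 2 valence electrons; Na⁺ is the bare [Ne] core.
Core electrons are held far more tightly than valence electrons, so Na tops the IE_2 order.
Valence configurations: Mg⁺ [Ne]3s¹, S⁺ [Ne]3s²3p³, Al⁺ [Ne]3s².
Tabulated IE_2 (kJ/mol): Mg 1451, S 2252, Al 1817, Na 4562.
So the second ionization energies run Mg < Al < S < Na.

Na, S, Al, Mg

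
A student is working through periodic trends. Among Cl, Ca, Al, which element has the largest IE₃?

Ca

IE_3 is the cost of taking one more electron from the +2 cation: Cl²⁺ still has 5 valence electrons; Ca²⁺ is the bare [Ar] core; Al²⁺ still has 1 valence electron.
Breaking into a closed-shell core is much more expensive than removing a leftover valence electron — Ca has the largest IE_3 here.
Valence configurations: Cl²⁺ [Ne]3s²3p³, Al²⁺ [Ne]3s¹.
Approximate IE_3 values (kJ/mol): Cl 3822, Ca 4912, Al 2745.
So the third ionization energies run Al < Cl < Ca.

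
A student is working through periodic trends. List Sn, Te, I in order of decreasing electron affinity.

Sn is in period 5, group 14; Te is in period 5, group 16; I is in period 5, group 17.
Electron affinity generally becomes more exothermic across a period toward the halogens and less exothermic down a group.
All lie in period 5, so electron affinity increases left to right.
So from highest to lowest: I > Te > Sn.

I, Te, Sn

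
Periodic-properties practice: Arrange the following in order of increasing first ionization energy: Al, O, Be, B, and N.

Al < B < Be < O < N

Be is in period 2, group 2; B is in period 2, group 13; N is in period 2, group 15; O is in period 2, group 16; Al is in period 3, group 13.
First ionization energy rises across a period (greater Z_eff holds electrons more tightly) and falls down a group (valence electrons are farther from the nucleus).
Neither a single period nor a single group — weigh both effects.
B > Al: they share group 13; the group trend gives B the larger value.
Be > B: this pair runs against the simple trend — see the exception note.
O > Be: both are in period 2; the period trend gives O the larger value.
N > O: this pair runs against the simple trend — see the exception note.
Note the exception: Be has a higher first ionization energy than B, contrary to the simple trend — removing B's lone 2p electron is easier than breaking Be's filled 2s².
Note the exception: N has a higher first ionization energy than O, contrary to the simple trend — pairing an electron in O's 2p⁴ costs repulsion energy, so O ionizes more easily than half-filled N (2p³).
Tabulated first ionization energy (kJ/mol): Be 900, B 801, N 1402, O 1314, Al 578.
So from lowest to highest: Al < B < Be < O < N.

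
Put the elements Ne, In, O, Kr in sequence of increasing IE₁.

O is in period 2, group 16; Ne is in period 2, group 18; Kr is in period 4, group 18; In is in period 5, group 13.
IE₁ increases left→right with effective nuclear charge and decreases top→bottom as the valence shell moves farther out.
These span different periods and groups, so the two trends combine.
O > In: both effects reinforce here, so O is clearly the higher of the two.
Kr > O: period and group pull opposite ways; the across-period shift dominates (1351 vs 1314 kJ/mol).
Ne > Kr: they share group 18; the group trend gives Ne the larger value.
For reference (kJ/mol): O 1314, Ne 2081, Kr 1351, In 558.
So from lowest to highest: In < O < Kr < Ne.

In, O, Kr, Ne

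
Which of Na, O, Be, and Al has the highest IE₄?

The fourth ionization energy removes an electron from the +3 ion. For each element: Na³⁺ is already 2 electrons into the core; O³⁺ still has 3 valence electrons; Be³⁺ is already 1 electron into the core; Al³⁺ is the bare [Ne] core.
Core electrons are held far more tightly than valence electrons, so Na, Al and Be top the IE_4 order.
Approximate IE_4 values (kJ/mol): Na 9543, O 7469, Be 21007, Al 11577.
Overall IE_4 order: O < Na < Al < Be.

Be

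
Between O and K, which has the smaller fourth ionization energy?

After 3 electrons have been removed, what remains? O³⁺ still has 3 valence electrons; K³⁺ is already 2 electrons into the core.
Usually core removal costs more than valence removal, but here the competition is close: a tightly held n=2 valence electron can cost more to remove than an n=3 core electron, so the actual values have to decide it.
The numbers (kJ/mol): O 7469, K 5877.
Putting it together, IE_4: K < O.

K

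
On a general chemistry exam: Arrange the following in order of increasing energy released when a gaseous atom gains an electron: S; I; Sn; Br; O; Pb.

EA tends to increase across a period and decrease down a group, though the pattern is less regular than for IE or radius.
These span different periods and groups, so the two trends combine.
Sn > Pb: Sn sits above Pb in group 14, so the down-group effect alone puts Sn higher.
O > Sn: both effects reinforce here, so O is clearly the higher of the two.
S > O: this pair runs against the simple trend — see the exception note.
I > S: the two effects oppose for this pair; the across-period effect wins (295 vs 200 kJ/mol).
Br > I: Br sits above I in group 17, so the down-group effect alone puts Br higher.
Note the exception: S has a higher electron affinity than O, contrary to the simple trend — the compact 2p subshell of O repels the added electron more than S's larger 3p does.
Tabulated electron affinity (kJ/mol): O 141, S 200, Br 325, Sn 107, I 295, Pb 35.
So from lowest to highest: Pb < Sn < O < S < I < Br.

Pb < Sn < O < S < I < Br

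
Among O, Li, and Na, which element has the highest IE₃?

After 2 electrons have been removed, what remains? O²⁺ still has 4 valence electrons; Li²⁺ is already 1 electron into the core; Na²⁺ is already 1 electron into the core.
Core electrons are held far more tightly than valence electrons, so Na and Li top the IE_3 order.
The numbers (kJ/mol): O 5300, Li 11815, Na 6910.
Overall IE_3 order: O < Na < Li.

Li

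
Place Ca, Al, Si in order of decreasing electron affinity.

Si, Al, Ca

Al is in period 3, group 13; Si is in period 3, group 14; Ca is in period 4, group 2.
Atoms with high Z_eff and room in the valence shell (especially the halogens) have the most exothermic electron affinities.
Here both period and group differ, so the two effects have to be weighed against each other.
Al > Ca: both effects reinforce here, so Al is clearly the higher of the two.
Si > Al: both are in period 3; the period trend gives Si the larger value.
Tabulated electron affinity (kJ/mol): Al 42, Si 134, Ca 2.
So from highest to lowest: Si > Al > Ca.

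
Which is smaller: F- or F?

F

Forming F- adds 1 electron to F. More electron–electron repulsion in the same shell, with unchanged nuclear charge, lets the cloud expand.
An anion is larger than its parent atom: F- > F.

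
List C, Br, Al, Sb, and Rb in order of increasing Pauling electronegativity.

Rb < Al < Sb < C < Br

C is in period 2, group 14; Al is in period 3, group 13; Br is in period 4, group 17; Rb is in period 5, group 1; Sb is in period 5, group 15.
EN rises left→right (higher Z_eff, smaller atoms) and falls top→bottom (larger, more shielded atoms).
Neither a single period nor a single group — weigh both effects.
Al > Rb: both effects reinforce here, so Al is clearly the higher of the two.
Sb > Al: the two effects oppose for this pair; the across-period effect wins (2.05 vs 1.61).
C > Sb: the two effects oppose for this pair; the down-group effect wins (2.55 vs 2.05).
Br > C: period and group pull opposite ways; the across-period shift dominates (2.96 vs 2.55).
For reference (Pauling): C 2.55, Al 1.61, Br 2.96, Rb 0.82, Sb 2.05.
So from lowest to highest: Rb < Al < Sb < C < Br.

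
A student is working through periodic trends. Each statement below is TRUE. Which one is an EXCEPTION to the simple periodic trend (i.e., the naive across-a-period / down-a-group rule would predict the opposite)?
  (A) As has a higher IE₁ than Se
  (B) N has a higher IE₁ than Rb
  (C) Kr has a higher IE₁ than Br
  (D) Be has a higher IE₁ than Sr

(A)

The general trend: IE₁ increases across a period and decreases down a group.
(A) As (period 4, group 15) vs Se (period 4, group 16): the stated order contradicts the simple trend.
(B) N (period 2, group 15) vs Rb (period 5, group 1): the stated order agrees with the simple trend.
(C) Kr (period 4, group 18) vs Br (period 4, group 17): the stated order agrees with the simple trend.
(D) Be (period 2, group 2) vs Sr (period 5, group 2): the stated order agrees with the simple trend.
The exception is (A): Se (4p⁴) ionizes more easily than half-filled As (4p³).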